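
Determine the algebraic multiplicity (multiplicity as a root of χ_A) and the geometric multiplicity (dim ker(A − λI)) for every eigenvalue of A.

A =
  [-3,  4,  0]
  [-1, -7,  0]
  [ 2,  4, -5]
λ = -5: alg = 3, geom = 2

Step 1 — factor the characteristic polynomial to read off the algebraic multiplicities:
  χ_A(x) = (x + 5)^3

Step 2 — compute geometric multiplicities via the rank-nullity identity g(λ) = n − rank(A − λI):
  rank(A − (-5)·I) = 1, so dim ker(A − (-5)·I) = n − 1 = 2

Summary:
  λ = -5: algebraic multiplicity = 3, geometric multiplicity = 2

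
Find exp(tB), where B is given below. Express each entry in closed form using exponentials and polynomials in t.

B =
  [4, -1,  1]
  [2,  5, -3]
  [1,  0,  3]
e^{tB} =
  [-t^2*exp(4*t)/2 + exp(4*t), -t^2*exp(4*t)/2 - t*exp(4*t), t^2*exp(4*t) + t*exp(4*t)]
  [-t^2*exp(4*t)/2 + 2*t*exp(4*t), -t^2*exp(4*t)/2 + t*exp(4*t) + exp(4*t), t^2*exp(4*t) - 3*t*exp(4*t)]
  [-t^2*exp(4*t)/2 + t*exp(4*t), -t^2*exp(4*t)/2, t^2*exp(4*t) - t*exp(4*t) + exp(4*t)]

Strategy: write B = P · J · P⁻¹ where J is a Jordan canonical form, so e^{tB} = P · e^{tJ} · P⁻¹, and e^{tJ} can be computed block-by-block.

B has Jordan form
J =
  [4, 1, 0]
  [0, 4, 1]
  [0, 0, 4]
(up to reordering of blocks).

Per-block formulas:
  For a 3×3 Jordan block J_3(4): exp(t · J_3(4)) = e^(4t)·(I + t·N + (t^2/2)·N^2), where N is the 3×3 nilpotent shift.

After assembling e^{tJ} and conjugating by P, we get:

e^{tB} =
  [-t^2*exp(4*t)/2 + exp(4*t), -t^2*exp(4*t)/2 - t*exp(4*t), t^2*exp(4*t) + t*exp(4*t)]
  [-t^2*exp(4*t)/2 + 2*t*exp(4*t), -t^2*exp(4*t)/2 + t*exp(4*t) + exp(4*t), t^2*exp(4*t) - 3*t*exp(4*t)]
  [-t^2*exp(4*t)/2 + t*exp(4*t), -t^2*exp(4*t)/2, t^2*exp(4*t) - t*exp(4*t) + exp(4*t)]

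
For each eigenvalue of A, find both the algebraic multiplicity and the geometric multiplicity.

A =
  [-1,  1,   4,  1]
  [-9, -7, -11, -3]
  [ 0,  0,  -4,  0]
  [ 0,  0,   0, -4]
λ = -4: alg = 4, geom = 2

Step 1 — factor the characteristic polynomial to read off the algebraic multiplicities:
  χ_A(x) = (x + 4)^4

Step 2 — compute geometric multiplicities via the rank-nullity identity g(λ) = n − rank(A − λI):
  rank(A − (-4)·I) = 2, so dim ker(A − (-4)·I) = n − 2 = 2

Summary:
  λ = -4: algebraic multiplicity = 4, geometric multiplicity = 2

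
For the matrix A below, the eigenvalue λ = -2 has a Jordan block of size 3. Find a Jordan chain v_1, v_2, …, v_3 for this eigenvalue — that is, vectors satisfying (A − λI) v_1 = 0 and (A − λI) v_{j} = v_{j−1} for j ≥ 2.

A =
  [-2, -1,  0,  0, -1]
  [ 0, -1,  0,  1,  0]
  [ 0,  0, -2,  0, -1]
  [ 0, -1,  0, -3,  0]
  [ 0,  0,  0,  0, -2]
A Jordan chain for λ = -2 of length 3:
v_1 = (-1, 0, 0, 0, 0)ᵀ
v_2 = (-1, 1, 0, -1, 0)ᵀ
v_3 = (0, 1, 0, 0, 0)ᵀ

Let N = A − (-2)·I. We want v_3 with N^3 v_3 = 0 but N^2 v_3 ≠ 0; then v_{j-1} := N · v_j for j = 3, …, 2.

Pick v_3 = (0, 1, 0, 0, 0)ᵀ.
Then v_2 = N · v_3 = (-1, 1, 0, -1, 0)ᵀ.
Then v_1 = N · v_2 = (-1, 0, 0, 0, 0)ᵀ.

Sanity check: (A − (-2)·I) v_1 = (0, 0, 0, 0, 0)ᵀ = 0. ✓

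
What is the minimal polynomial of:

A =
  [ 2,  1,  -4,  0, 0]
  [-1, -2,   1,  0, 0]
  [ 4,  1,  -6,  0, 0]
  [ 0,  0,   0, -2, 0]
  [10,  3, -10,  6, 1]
x^4 + 5*x^3 + 6*x^2 - 4*x - 8

The characteristic polynomial is χ_A(x) = (x - 1)*(x + 2)^4, so the eigenvalues are known. The minimal polynomial is
  m_A(x) = Π_λ (x − λ)^{k_λ}
where k_λ is the size of the *largest* Jordan block for λ (equivalently, the smallest k with (A − λI)^k v = 0 for every generalised eigenvector v of λ).

  λ = -2: largest Jordan block has size 3, contributing (x + 2)^3
  λ = 1: largest Jordan block has size 1, contributing (x − 1)

So m_A(x) = (x - 1)*(x + 2)^3 = x^4 + 5*x^3 + 6*x^2 - 4*x - 8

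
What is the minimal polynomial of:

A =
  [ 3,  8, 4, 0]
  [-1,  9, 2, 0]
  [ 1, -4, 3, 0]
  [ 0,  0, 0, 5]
x^2 - 10*x + 25

The characteristic polynomial is χ_A(x) = (x - 5)^4, so the eigenvalues are known. The minimal polynomial is
  m_A(x) = Π_λ (x − λ)^{k_λ}
where k_λ is the size of the *largest* Jordan block for λ (equivalently, the smallest k with (A − λI)^k v = 0 for every generalised eigenvector v of λ).

  λ = 5: largest Jordan block has size 2, contributing (x − 5)^2

So m_A(x) = (x - 5)^2 = x^2 - 10*x + 25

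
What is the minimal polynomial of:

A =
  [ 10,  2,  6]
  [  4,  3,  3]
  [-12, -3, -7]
x^2 - 4*x + 4

The characteristic polynomial is χ_A(x) = (x - 2)^3, so the eigenvalues are known. The minimal polynomial is
  m_A(x) = Π_λ (x − λ)^{k_λ}
where k_λ is the size of the *largest* Jordan block for λ (equivalently, the smallest k with (A − λI)^k v = 0 for every generalised eigenvector v of λ).

  λ = 2: largest Jordan block has size 2, contributing (x − 2)^2

So m_A(x) = (x - 2)^2 = x^2 - 4*x + 4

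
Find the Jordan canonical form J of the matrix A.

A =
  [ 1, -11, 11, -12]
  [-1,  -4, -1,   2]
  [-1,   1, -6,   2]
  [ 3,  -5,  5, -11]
J_3(-5) ⊕ J_1(-5)

The characteristic polynomial is
  det(x·I − A) = x^4 + 20*x^3 + 150*x^2 + 500*x + 625 = (x + 5)^4

Eigenvalues and multiplicities (the geometric multiplicity of λ is n − rank(A − λI), which equals the number of Jordan blocks for λ):
  λ = -5: algebraic multiplicity = 4, geometric multiplicity = 2

Determining the block sizes for each eigenvalue:
  λ = -5: with am = 4 and gm = 2, the partition is not yet determined (e.g. several partitions of 4 into 2 parts exist). Let N = A − (-5)·I. Computing rank(N^1) = 2, rank(N^2) = 1, rank(N^3) = 0; the number of blocks of size ≥ j is rank(N^{j−1}) − rank(N^j), giving [2, 1, 1]. So we have 1 block(s) of size 3, 1 block(s) of size 1 → block sizes [3, 1]

Assembling the blocks gives a Jordan form
J =
  [-5,  1,  0,  0]
  [ 0, -5,  1,  0]
  [ 0,  0, -5,  0]
  [ 0,  0,  0, -5]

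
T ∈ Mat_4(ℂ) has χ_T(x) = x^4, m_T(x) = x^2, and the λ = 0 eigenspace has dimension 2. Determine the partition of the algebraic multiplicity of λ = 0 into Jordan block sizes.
Block sizes for λ = 0: [2, 2]

Step 1 — from the characteristic polynomial, algebraic multiplicity of λ = 0 is 4. From dim ker(T − (0)·I) = 2, there are exactly 2 Jordan blocks for λ = 0.
Step 2 — from the minimal polynomial, the factor (x − 0)^2 tells us the largest block for λ = 0 has size 2.
Step 3 — with total size 4, 2 blocks, and largest block 2, the block sizes (in nonincreasing order) are [2, 2].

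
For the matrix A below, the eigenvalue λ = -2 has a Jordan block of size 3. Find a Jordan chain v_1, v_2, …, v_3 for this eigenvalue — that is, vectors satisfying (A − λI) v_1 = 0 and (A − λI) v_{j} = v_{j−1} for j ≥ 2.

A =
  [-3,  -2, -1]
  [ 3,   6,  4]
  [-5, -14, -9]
A Jordan chain for λ = -2 of length 3:
v_1 = (0, 1, -2)ᵀ
v_2 = (-1, 3, -5)ᵀ
v_3 = (1, 0, 0)ᵀ

Let N = A − (-2)·I. We want v_3 with N^3 v_3 = 0 but N^2 v_3 ≠ 0; then v_{j-1} := N · v_j for j = 3, …, 2.

Pick v_3 = (1, 0, 0)ᵀ.
Then v_2 = N · v_3 = (-1, 3, -5)ᵀ.
Then v_1 = N · v_2 = (0, 1, -2)ᵀ.

Sanity check: (A − (-2)·I) v_1 = (0, 0, 0)ᵀ = 0. ✓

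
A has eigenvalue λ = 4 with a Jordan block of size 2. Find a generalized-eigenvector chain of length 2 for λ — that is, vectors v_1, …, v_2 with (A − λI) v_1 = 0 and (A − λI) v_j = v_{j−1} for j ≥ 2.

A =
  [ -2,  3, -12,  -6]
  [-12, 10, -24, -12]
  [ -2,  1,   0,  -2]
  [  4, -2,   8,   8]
A Jordan chain for λ = 4 of length 2:
v_1 = (-6, -12, -2, 4)ᵀ
v_2 = (1, 0, 0, 0)ᵀ

Let N = A − (4)·I. We want v_2 with N^2 v_2 = 0 but N^1 v_2 ≠ 0; then v_{j-1} := N · v_j for j = 2, …, 2.

Pick v_2 = (1, 0, 0, 0)ᵀ.
Then v_1 = N · v_2 = (-6, -12, -2, 4)ᵀ.

Sanity check: (A − (4)·I) v_1 = (0, 0, 0, 0)ᵀ = 0. ✓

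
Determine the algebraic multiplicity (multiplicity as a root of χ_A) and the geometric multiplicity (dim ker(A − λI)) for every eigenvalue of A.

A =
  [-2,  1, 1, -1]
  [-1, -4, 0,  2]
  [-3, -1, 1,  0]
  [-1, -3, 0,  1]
λ = -1: alg = 4, geom = 2

Step 1 — factor the characteristic polynomial to read off the algebraic multiplicities:
  χ_A(x) = (x + 1)^4

Step 2 — compute geometric multiplicities via the rank-nullity identity g(λ) = n − rank(A − λI):
  rank(A − (-1)·I) = 2, so dim ker(A − (-1)·I) = n − 2 = 2

Summary:
  λ = -1: algebraic multiplicity = 4, geometric multiplicity = 2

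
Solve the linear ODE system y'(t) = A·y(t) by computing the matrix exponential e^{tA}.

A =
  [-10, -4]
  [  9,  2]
e^{tA} =
  [-6*t*exp(-4*t) + exp(-4*t), -4*t*exp(-4*t)]
  [9*t*exp(-4*t), 6*t*exp(-4*t) + exp(-4*t)]

Strategy: write A = P · J · P⁻¹ where J is a Jordan canonical form, so e^{tA} = P · e^{tJ} · P⁻¹, and e^{tJ} can be computed block-by-block.

A has Jordan form
J =
  [-4,  1]
  [ 0, -4]
(up to reordering of blocks).

Per-block formulas:
  For a 2×2 Jordan block J_2(-4): exp(t · J_2(-4)) = e^(-4t)·(I + t·N), where N is the 2×2 nilpotent shift.

After assembling e^{tJ} and conjugating by P, we get:

e^{tA} =
  [-6*t*exp(-4*t) + exp(-4*t), -4*t*exp(-4*t)]
  [9*t*exp(-4*t), 6*t*exp(-4*t) + exp(-4*t)]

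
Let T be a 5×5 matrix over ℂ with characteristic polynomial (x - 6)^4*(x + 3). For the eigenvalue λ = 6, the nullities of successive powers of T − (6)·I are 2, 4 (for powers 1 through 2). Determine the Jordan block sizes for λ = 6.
Block sizes for λ = 6: [2, 2]

From the dimensions of kernels of powers, the number of Jordan blocks of size at least j is d_j − d_{j−1} where d_j = dim ker(N^j) (with d_0 = 0). Computing the differences gives [2, 2].
The number of blocks of size exactly k is (#blocks of size ≥ k) − (#blocks of size ≥ k + 1), so the partition is: 2 block(s) of size 2.
In nonincreasing order the block sizes are [2, 2].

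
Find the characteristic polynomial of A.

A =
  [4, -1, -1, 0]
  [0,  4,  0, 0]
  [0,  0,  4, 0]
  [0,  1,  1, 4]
x^4 - 16*x^3 + 96*x^2 - 256*x + 256

Expanding det(x·I − A) (e.g. by cofactor expansion or by noting that A is similar to its Jordan form J, which has the same characteristic polynomial as A) gives
  χ_A(x) = x^4 - 16*x^3 + 96*x^2 - 256*x + 256
which factors as (x - 4)^4. The eigenvalues (with algebraic multiplicities) are λ = 4 with multiplicity 4.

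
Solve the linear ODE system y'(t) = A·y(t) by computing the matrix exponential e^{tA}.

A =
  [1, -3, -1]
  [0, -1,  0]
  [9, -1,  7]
e^{tA} =
  [-3*t*exp(4*t) + exp(4*t), 2*t*exp(4*t) - exp(4*t) + exp(-t), -t*exp(4*t)]
  [0, exp(-t), 0]
  [9*t*exp(4*t), -6*t*exp(4*t) + exp(4*t) - exp(-t), 3*t*exp(4*t) + exp(4*t)]

Strategy: write A = P · J · P⁻¹ where J is a Jordan canonical form, so e^{tA} = P · e^{tJ} · P⁻¹, and e^{tJ} can be computed block-by-block.

A has Jordan form
J =
  [-1, 0, 0]
  [ 0, 4, 1]
  [ 0, 0, 4]
(up to reordering of blocks).

Per-block formulas:
  For a 2×2 Jordan block J_2(4): exp(t · J_2(4)) = e^(4t)·(I + t·N), where N is the 2×2 nilpotent shift.
  For a 1×1 block at λ = -1: exp(t · [-1]) = [e^(-1t)].

After assembling e^{tJ} and conjugating by P, we get:

e^{tA} =
  [-3*t*exp(4*t) + exp(4*t), 2*t*exp(4*t) - exp(4*t) + exp(-t), -t*exp(4*t)]
  [0, exp(-t), 0]
  [9*t*exp(4*t), -6*t*exp(4*t) + exp(4*t) - exp(-t), 3*t*exp(4*t) + exp(4*t)]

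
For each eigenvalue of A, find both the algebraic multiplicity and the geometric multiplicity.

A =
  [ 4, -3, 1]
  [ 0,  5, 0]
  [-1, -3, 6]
λ = 5: alg = 3, geom = 2

Step 1 — factor the characteristic polynomial to read off the algebraic multiplicities:
  χ_A(x) = (x - 5)^3

Step 2 — compute geometric multiplicities via the rank-nullity identity g(λ) = n − rank(A − λI):
  rank(A − (5)·I) = 1, so dim ker(A − (5)·I) = n − 1 = 2

Summary:
  λ = 5: algebraic multiplicity = 3, geometric multiplicity = 2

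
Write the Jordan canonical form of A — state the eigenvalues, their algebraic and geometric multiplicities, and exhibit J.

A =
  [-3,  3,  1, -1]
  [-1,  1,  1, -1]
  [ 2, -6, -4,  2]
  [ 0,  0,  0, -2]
J_2(-2) ⊕ J_1(-2) ⊕ J_1(-2)

The characteristic polynomial is
  det(x·I − A) = x^4 + 8*x^3 + 24*x^2 + 32*x + 16 = (x + 2)^4

Eigenvalues and multiplicities (the geometric multiplicity of λ is n − rank(A − λI), which equals the number of Jordan blocks for λ):
  λ = -2: algebraic multiplicity = 4, geometric multiplicity = 3

Determining the block sizes for each eigenvalue:
  λ = -2: 3 blocks summing to 4 forces exactly one block of size 2 and the rest size 1 → block sizes [2, 1, 1]

Assembling the blocks gives a Jordan form
J =
  [-2,  1,  0,  0]
  [ 0, -2,  0,  0]
  [ 0,  0, -2,  0]
  [ 0,  0,  0, -2]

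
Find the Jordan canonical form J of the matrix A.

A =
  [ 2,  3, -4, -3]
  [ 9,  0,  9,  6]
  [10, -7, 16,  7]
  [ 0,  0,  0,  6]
J_3(6) ⊕ J_1(6)

The characteristic polynomial is
  det(x·I − A) = x^4 - 24*x^3 + 216*x^2 - 864*x + 1296 = (x - 6)^4

Eigenvalues and multiplicities (the geometric multiplicity of λ is n − rank(A − λI), which equals the number of Jordan blocks for λ):
  λ = 6: algebraic multiplicity = 4, geometric multiplicity = 2

Determining the block sizes for each eigenvalue:
  λ = 6: with am = 4 and gm = 2, the partition is not yet determined (e.g. several partitions of 4 into 2 parts exist). Let N = A − (6)·I. Computing rank(N^1) = 2, rank(N^2) = 1, rank(N^3) = 0; the number of blocks of size ≥ j is rank(N^{j−1}) − rank(N^j), giving [2, 1, 1]. So we have 1 block(s) of size 3, 1 block(s) of size 1 → block sizes [3, 1]

Assembling the blocks gives a Jordan form
J =
  [6, 1, 0, 0]
  [0, 6, 1, 0]
  [0, 0, 6, 0]
  [0, 0, 0, 6]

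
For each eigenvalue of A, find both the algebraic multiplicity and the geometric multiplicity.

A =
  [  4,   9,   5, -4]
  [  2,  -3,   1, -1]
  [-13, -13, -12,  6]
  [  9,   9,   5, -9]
λ = -5: alg = 4, geom = 2

Step 1 — factor the characteristic polynomial to read off the algebraic multiplicities:
  χ_A(x) = (x + 5)^4

Step 2 — compute geometric multiplicities via the rank-nullity identity g(λ) = n − rank(A − λI):
  rank(A − (-5)·I) = 2, so dim ker(A − (-5)·I) = n − 2 = 2

Summary:
  λ = -5: algebraic multiplicity = 4, geometric multiplicity = 2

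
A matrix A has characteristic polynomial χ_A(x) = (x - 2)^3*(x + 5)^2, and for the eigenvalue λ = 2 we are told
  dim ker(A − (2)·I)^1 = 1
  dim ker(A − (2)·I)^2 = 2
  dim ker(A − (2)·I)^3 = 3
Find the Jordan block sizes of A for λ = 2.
Block sizes for λ = 2: [3]

From the dimensions of kernels of powers, the number of Jordan blocks of size at least j is d_j − d_{j−1} where d_j = dim ker(N^j) (with d_0 = 0). Computing the differences gives [1, 1, 1].
The number of blocks of size exactly k is (#blocks of size ≥ k) − (#blocks of size ≥ k + 1), so the partition is: 1 block(s) of size 3.
In nonincreasing order the block sizes are [3].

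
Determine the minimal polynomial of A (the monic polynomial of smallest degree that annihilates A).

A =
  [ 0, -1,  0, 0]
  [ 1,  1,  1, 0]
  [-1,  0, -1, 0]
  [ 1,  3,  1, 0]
x^3

The characteristic polynomial is χ_A(x) = x^4, so the eigenvalues are known. The minimal polynomial is
  m_A(x) = Π_λ (x − λ)^{k_λ}
where k_λ is the size of the *largest* Jordan block for λ (equivalently, the smallest k with (A − λI)^k v = 0 for every generalised eigenvector v of λ).

  λ = 0: largest Jordan block has size 3, contributing (x − 0)^3

So m_A(x) = x^3 = x^3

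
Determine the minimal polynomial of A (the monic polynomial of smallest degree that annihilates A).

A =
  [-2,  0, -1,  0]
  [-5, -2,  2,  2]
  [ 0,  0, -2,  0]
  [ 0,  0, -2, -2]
x^3 + 6*x^2 + 12*x + 8

The characteristic polynomial is χ_A(x) = (x + 2)^4, so the eigenvalues are known. The minimal polynomial is
  m_A(x) = Π_λ (x − λ)^{k_λ}
where k_λ is the size of the *largest* Jordan block for λ (equivalently, the smallest k with (A − λI)^k v = 0 for every generalised eigenvector v of λ).

  λ = -2: largest Jordan block has size 3, contributing (x + 2)^3

So m_A(x) = (x + 2)^3 = x^3 + 6*x^2 + 12*x + 8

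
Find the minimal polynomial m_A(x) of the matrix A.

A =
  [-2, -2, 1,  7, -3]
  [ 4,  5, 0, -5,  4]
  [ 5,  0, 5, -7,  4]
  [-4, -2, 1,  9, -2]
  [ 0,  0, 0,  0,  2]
x^5 - 19*x^4 + 139*x^3 - 485*x^2 + 800*x - 500

The characteristic polynomial is χ_A(x) = (x - 5)^3*(x - 2)^2, so the eigenvalues are known. The minimal polynomial is
  m_A(x) = Π_λ (x − λ)^{k_λ}
where k_λ is the size of the *largest* Jordan block for λ (equivalently, the smallest k with (A − λI)^k v = 0 for every generalised eigenvector v of λ).

  λ = 2: largest Jordan block has size 2, contributing (x − 2)^2
  λ = 5: largest Jordan block has size 3, contributing (x − 5)^3

So m_A(x) = (x - 5)^3*(x - 2)^2 = x^5 - 19*x^4 + 139*x^3 - 485*x^2 + 800*x - 500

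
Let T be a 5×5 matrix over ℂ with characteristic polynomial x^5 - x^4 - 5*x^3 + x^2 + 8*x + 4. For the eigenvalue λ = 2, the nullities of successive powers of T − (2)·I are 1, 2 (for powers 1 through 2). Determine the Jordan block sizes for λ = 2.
Block sizes for λ = 2: [2]

From the dimensions of kernels of powers, the number of Jordan blocks of size at least j is d_j − d_{j−1} where d_j = dim ker(N^j) (with d_0 = 0). Computing the differences gives [1, 1].
The number of blocks of size exactly k is (#blocks of size ≥ k) − (#blocks of size ≥ k + 1), so the partition is: 1 block(s) of size 2.
In nonincreasing order the block sizes are [2].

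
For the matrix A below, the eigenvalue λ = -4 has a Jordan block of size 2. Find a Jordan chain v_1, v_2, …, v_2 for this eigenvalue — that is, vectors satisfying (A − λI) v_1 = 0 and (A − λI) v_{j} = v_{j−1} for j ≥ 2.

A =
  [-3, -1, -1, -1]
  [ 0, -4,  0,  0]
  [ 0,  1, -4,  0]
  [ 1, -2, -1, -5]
A Jordan chain for λ = -4 of length 2:
v_1 = (1, 0, 0, 1)ᵀ
v_2 = (1, 0, 0, 0)ᵀ

Let N = A − (-4)·I. We want v_2 with N^2 v_2 = 0 but N^1 v_2 ≠ 0; then v_{j-1} := N · v_j for j = 2, …, 2.

Pick v_2 = (1, 0, 0, 0)ᵀ.
Then v_1 = N · v_2 = (1, 0, 0, 1)ᵀ.

Sanity check: (A − (-4)·I) v_1 = (0, 0, 0, 0)ᵀ = 0. ✓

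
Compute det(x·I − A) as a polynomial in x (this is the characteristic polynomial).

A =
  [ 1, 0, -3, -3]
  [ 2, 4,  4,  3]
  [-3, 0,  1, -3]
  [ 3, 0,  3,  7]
x^4 - 13*x^3 + 60*x^2 - 112*x + 64

Expanding det(x·I − A) (e.g. by cofactor expansion or by noting that A is similar to its Jordan form J, which has the same characteristic polynomial as A) gives
  χ_A(x) = x^4 - 13*x^3 + 60*x^2 - 112*x + 64
which factors as (x - 4)^3*(x - 1). The eigenvalues (with algebraic multiplicities) are λ = 1 with multiplicity 1, λ = 4 with multiplicity 3.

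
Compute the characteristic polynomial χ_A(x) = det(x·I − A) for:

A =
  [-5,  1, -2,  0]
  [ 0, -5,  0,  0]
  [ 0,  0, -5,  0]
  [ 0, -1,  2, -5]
x^4 + 20*x^3 + 150*x^2 + 500*x + 625

Expanding det(x·I − A) (e.g. by cofactor expansion or by noting that A is similar to its Jordan form J, which has the same characteristic polynomial as A) gives
  χ_A(x) = x^4 + 20*x^3 + 150*x^2 + 500*x + 625
which factors as (x + 5)^4. The eigenvalues (with algebraic multiplicities) are λ = -5 with multiplicity 4.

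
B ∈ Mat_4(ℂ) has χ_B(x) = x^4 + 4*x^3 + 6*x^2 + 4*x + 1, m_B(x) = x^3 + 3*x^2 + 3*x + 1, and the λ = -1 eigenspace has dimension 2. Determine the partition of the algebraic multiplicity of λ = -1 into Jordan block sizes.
Block sizes for λ = -1: [3, 1]

Step 1 — from the characteristic polynomial, algebraic multiplicity of λ = -1 is 4. From dim ker(B − (-1)·I) = 2, there are exactly 2 Jordan blocks for λ = -1.
Step 2 — from the minimal polynomial, the factor (x + 1)^3 tells us the largest block for λ = -1 has size 3.
Step 3 — with total size 4, 2 blocks, and largest block 3, the block sizes (in nonincreasing order) are [3, 1].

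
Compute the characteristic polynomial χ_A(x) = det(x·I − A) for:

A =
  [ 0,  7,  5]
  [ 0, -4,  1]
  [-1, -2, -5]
x^3 + 9*x^2 + 27*x + 27

Expanding det(x·I − A) (e.g. by cofactor expansion or by noting that A is similar to its Jordan form J, which has the same characteristic polynomial as A) gives
  χ_A(x) = x^3 + 9*x^2 + 27*x + 27
which factors as (x + 3)^3. The eigenvalues (with algebraic multiplicities) are λ = -3 with multiplicity 3.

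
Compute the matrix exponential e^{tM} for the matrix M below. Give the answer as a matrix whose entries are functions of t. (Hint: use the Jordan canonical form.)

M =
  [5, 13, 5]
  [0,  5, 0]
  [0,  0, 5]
e^{tM} =
  [exp(5*t), 13*t*exp(5*t), 5*t*exp(5*t)]
  [0, exp(5*t), 0]
  [0, 0, exp(5*t)]

Strategy: write M = P · J · P⁻¹ where J is a Jordan canonical form, so e^{tM} = P · e^{tJ} · P⁻¹, and e^{tJ} can be computed block-by-block.

M has Jordan form
J =
  [5, 1, 0]
  [0, 5, 0]
  [0, 0, 5]
(up to reordering of blocks).

Per-block formulas:
  For a 1×1 block at λ = 5: exp(t · [5]) = [e^(5t)].
  For a 2×2 Jordan block J_2(5): exp(t · J_2(5)) = e^(5t)·(I + t·N), where N is the 2×2 nilpotent shift.

After assembling e^{tJ} and conjugating by P, we get:

e^{tM} =
  [exp(5*t), 13*t*exp(5*t), 5*t*exp(5*t)]
  [0, exp(5*t), 0]
  [0, 0, exp(5*t)]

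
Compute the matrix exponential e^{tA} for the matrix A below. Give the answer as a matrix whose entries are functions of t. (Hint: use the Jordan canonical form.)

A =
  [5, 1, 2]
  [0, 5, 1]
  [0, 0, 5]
e^{tA} =
  [exp(5*t), t*exp(5*t), t^2*exp(5*t)/2 + 2*t*exp(5*t)]
  [0, exp(5*t), t*exp(5*t)]
  [0, 0, exp(5*t)]

Strategy: write A = P · J · P⁻¹ where J is a Jordan canonical form, so e^{tA} = P · e^{tJ} · P⁻¹, and e^{tJ} can be computed block-by-block.

A has Jordan form
J =
  [5, 1, 0]
  [0, 5, 1]
  [0, 0, 5]
(up to reordering of blocks).

Per-block formulas:
  For a 3×3 Jordan block J_3(5): exp(t · J_3(5)) = e^(5t)·(I + t·N + (t^2/2)·N^2), where N is the 3×3 nilpotent shift.

After assembling e^{tJ} and conjugating by P, we get:

e^{tA} =
  [exp(5*t), t*exp(5*t), t^2*exp(5*t)/2 + 2*t*exp(5*t)]
  [0, exp(5*t), t*exp(5*t)]
  [0, 0, exp(5*t)]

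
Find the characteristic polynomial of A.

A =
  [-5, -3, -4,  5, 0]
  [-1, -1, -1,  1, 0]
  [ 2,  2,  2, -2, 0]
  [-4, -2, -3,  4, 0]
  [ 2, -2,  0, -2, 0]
x^5

Expanding det(x·I − A) (e.g. by cofactor expansion or by noting that A is similar to its Jordan form J, which has the same characteristic polynomial as A) gives
  χ_A(x) = x^5
which factors as x^5. The eigenvalues (with algebraic multiplicities) are λ = 0 with multiplicity 5.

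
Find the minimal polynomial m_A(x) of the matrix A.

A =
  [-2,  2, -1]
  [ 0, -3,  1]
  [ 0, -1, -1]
x^3 + 6*x^2 + 12*x + 8

The characteristic polynomial is χ_A(x) = (x + 2)^3, so the eigenvalues are known. The minimal polynomial is
  m_A(x) = Π_λ (x − λ)^{k_λ}
where k_λ is the size of the *largest* Jordan block for λ (equivalently, the smallest k with (A − λI)^k v = 0 for every generalised eigenvector v of λ).

  λ = -2: largest Jordan block has size 3, contributing (x + 2)^3

So m_A(x) = (x + 2)^3 = x^3 + 6*x^2 + 12*x + 8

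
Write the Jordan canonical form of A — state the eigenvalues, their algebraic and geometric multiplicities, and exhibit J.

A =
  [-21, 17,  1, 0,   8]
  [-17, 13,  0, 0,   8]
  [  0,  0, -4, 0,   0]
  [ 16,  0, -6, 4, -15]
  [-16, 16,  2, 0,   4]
J_3(-4) ⊕ J_2(4)

The characteristic polynomial is
  det(x·I − A) = x^5 + 4*x^4 - 32*x^3 - 128*x^2 + 256*x + 1024 = (x - 4)^2*(x + 4)^3

Eigenvalues and multiplicities (the geometric multiplicity of λ is n − rank(A − λI), which equals the number of Jordan blocks for λ):
  λ = -4: algebraic multiplicity = 3, geometric multiplicity = 1
  λ = 4: algebraic multiplicity = 2, geometric multiplicity = 1

Determining the block sizes for each eigenvalue:
  λ = -4: one block (gm = 1), so the single block has size am = 3 → block sizes [3]
  λ = 4: one block (gm = 1), so the single block has size am = 2 → block sizes [2]

Assembling the blocks gives a Jordan form
J =
  [-4,  1,  0, 0, 0]
  [ 0, -4,  1, 0, 0]
  [ 0,  0, -4, 0, 0]
  [ 0,  0,  0, 4, 1]
  [ 0,  0,  0, 0, 4]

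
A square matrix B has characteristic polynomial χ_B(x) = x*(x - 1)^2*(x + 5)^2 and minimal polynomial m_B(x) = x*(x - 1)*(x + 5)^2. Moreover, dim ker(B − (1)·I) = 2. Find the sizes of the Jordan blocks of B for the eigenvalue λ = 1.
Block sizes for λ = 1: [1, 1]

Step 1 — from the characteristic polynomial, algebraic multiplicity of λ = 1 is 2. From dim ker(B − (1)·I) = 2, there are exactly 2 Jordan blocks for λ = 1.
Step 2 — from the minimal polynomial, the factor (x − 1) tells us the largest block for λ = 1 has size 1.
Step 3 — with total size 2, 2 blocks, and largest block 1, the block sizes (in nonincreasing order) are [1, 1].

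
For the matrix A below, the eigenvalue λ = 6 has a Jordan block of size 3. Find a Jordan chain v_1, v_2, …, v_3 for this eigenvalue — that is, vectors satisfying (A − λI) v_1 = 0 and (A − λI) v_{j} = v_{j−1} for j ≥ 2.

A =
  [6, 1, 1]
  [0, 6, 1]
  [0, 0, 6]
A Jordan chain for λ = 6 of length 3:
v_1 = (1, 0, 0)ᵀ
v_2 = (1, 1, 0)ᵀ
v_3 = (0, 0, 1)ᵀ

Let N = A − (6)·I. We want v_3 with N^3 v_3 = 0 but N^2 v_3 ≠ 0; then v_{j-1} := N · v_j for j = 3, …, 2.

Pick v_3 = (0, 0, 1)ᵀ.
Then v_2 = N · v_3 = (1, 1, 0)ᵀ.
Then v_1 = N · v_2 = (1, 0, 0)ᵀ.

Sanity check: (A − (6)·I) v_1 = (0, 0, 0)ᵀ = 0. ✓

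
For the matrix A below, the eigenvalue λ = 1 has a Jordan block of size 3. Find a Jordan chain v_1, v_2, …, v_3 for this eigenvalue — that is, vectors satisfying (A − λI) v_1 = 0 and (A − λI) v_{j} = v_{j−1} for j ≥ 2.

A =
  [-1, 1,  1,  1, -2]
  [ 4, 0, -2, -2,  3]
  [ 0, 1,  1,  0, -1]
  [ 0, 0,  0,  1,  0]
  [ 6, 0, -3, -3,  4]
A Jordan chain for λ = 1 of length 3:
v_1 = (-4, 6, -2, 0, 6)ᵀ
v_2 = (-2, 4, 0, 0, 6)ᵀ
v_3 = (1, 0, 0, 0, 0)ᵀ

Let N = A − (1)·I. We want v_3 with N^3 v_3 = 0 but N^2 v_3 ≠ 0; then v_{j-1} := N · v_j for j = 3, …, 2.

Pick v_3 = (1, 0, 0, 0, 0)ᵀ.
Then v_2 = N · v_3 = (-2, 4, 0, 0, 6)ᵀ.
Then v_1 = N · v_2 = (-4, 6, -2, 0, 6)ᵀ.

Sanity check: (A − (1)·I) v_1 = (0, 0, 0, 0, 0)ᵀ = 0. ✓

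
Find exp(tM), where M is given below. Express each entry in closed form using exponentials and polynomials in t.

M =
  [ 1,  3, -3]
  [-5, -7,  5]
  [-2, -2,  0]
e^{tM} =
  [3*t*exp(-2*t) + exp(-2*t), 3*t*exp(-2*t), -3*t*exp(-2*t)]
  [-5*t*exp(-2*t), -5*t*exp(-2*t) + exp(-2*t), 5*t*exp(-2*t)]
  [-2*t*exp(-2*t), -2*t*exp(-2*t), 2*t*exp(-2*t) + exp(-2*t)]

Strategy: write M = P · J · P⁻¹ where J is a Jordan canonical form, so e^{tM} = P · e^{tJ} · P⁻¹, and e^{tJ} can be computed block-by-block.

M has Jordan form
J =
  [-2,  1,  0]
  [ 0, -2,  0]
  [ 0,  0, -2]
(up to reordering of blocks).

Per-block formulas:
  For a 1×1 block at λ = -2: exp(t · [-2]) = [e^(-2t)].
  For a 2×2 Jordan block J_2(-2): exp(t · J_2(-2)) = e^(-2t)·(I + t·N), where N is the 2×2 nilpotent shift.

After assembling e^{tJ} and conjugating by P, we get:

e^{tM} =
  [3*t*exp(-2*t) + exp(-2*t), 3*t*exp(-2*t), -3*t*exp(-2*t)]
  [-5*t*exp(-2*t), -5*t*exp(-2*t) + exp(-2*t), 5*t*exp(-2*t)]
  [-2*t*exp(-2*t), -2*t*exp(-2*t), 2*t*exp(-2*t) + exp(-2*t)]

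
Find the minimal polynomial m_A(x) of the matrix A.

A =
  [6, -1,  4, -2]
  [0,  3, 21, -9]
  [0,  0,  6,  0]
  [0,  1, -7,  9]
x^3 - 18*x^2 + 108*x - 216

The characteristic polynomial is χ_A(x) = (x - 6)^4, so the eigenvalues are known. The minimal polynomial is
  m_A(x) = Π_λ (x − λ)^{k_λ}
where k_λ is the size of the *largest* Jordan block for λ (equivalently, the smallest k with (A − λI)^k v = 0 for every generalised eigenvector v of λ).

  λ = 6: largest Jordan block has size 3, contributing (x − 6)^3

So m_A(x) = (x - 6)^3 = x^3 - 18*x^2 + 108*x - 216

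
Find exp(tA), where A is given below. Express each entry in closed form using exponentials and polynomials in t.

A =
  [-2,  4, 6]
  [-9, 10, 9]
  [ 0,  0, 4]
e^{tA} =
  [-6*t*exp(4*t) + exp(4*t), 4*t*exp(4*t), 6*t*exp(4*t)]
  [-9*t*exp(4*t), 6*t*exp(4*t) + exp(4*t), 9*t*exp(4*t)]
  [0, 0, exp(4*t)]

Strategy: write A = P · J · P⁻¹ where J is a Jordan canonical form, so e^{tA} = P · e^{tJ} · P⁻¹, and e^{tJ} can be computed block-by-block.

A has Jordan form
J =
  [4, 1, 0]
  [0, 4, 0]
  [0, 0, 4]
(up to reordering of blocks).

Per-block formulas:
  For a 2×2 Jordan block J_2(4): exp(t · J_2(4)) = e^(4t)·(I + t·N), where N is the 2×2 nilpotent shift.
  For a 1×1 block at λ = 4: exp(t · [4]) = [e^(4t)].

After assembling e^{tJ} and conjugating by P, we get:

e^{tA} =
  [-6*t*exp(4*t) + exp(4*t), 4*t*exp(4*t), 6*t*exp(4*t)]
  [-9*t*exp(4*t), 6*t*exp(4*t) + exp(4*t), 9*t*exp(4*t)]
  [0, 0, exp(4*t)]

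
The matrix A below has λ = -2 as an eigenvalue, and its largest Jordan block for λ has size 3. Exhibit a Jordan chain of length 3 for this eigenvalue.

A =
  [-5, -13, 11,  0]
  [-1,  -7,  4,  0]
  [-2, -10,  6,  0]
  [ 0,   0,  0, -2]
A Jordan chain for λ = -2 of length 3:
v_1 = (-6, -2, -4, 0)ᵀ
v_2 = (-13, -5, -10, 0)ᵀ
v_3 = (0, 1, 0, 0)ᵀ

Let N = A − (-2)·I. We want v_3 with N^3 v_3 = 0 but N^2 v_3 ≠ 0; then v_{j-1} := N · v_j for j = 3, …, 2.

Pick v_3 = (0, 1, 0, 0)ᵀ.
Then v_2 = N · v_3 = (-13, -5, -10, 0)ᵀ.
Then v_1 = N · v_2 = (-6, -2, -4, 0)ᵀ.

Sanity check: (A − (-2)·I) v_1 = (0, 0, 0, 0)ᵀ = 0. ✓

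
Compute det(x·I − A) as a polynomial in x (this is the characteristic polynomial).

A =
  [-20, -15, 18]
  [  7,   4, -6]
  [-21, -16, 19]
x^3 - 3*x^2 + 3*x - 1

Expanding det(x·I − A) (e.g. by cofactor expansion or by noting that A is similar to its Jordan form J, which has the same characteristic polynomial as A) gives
  χ_A(x) = x^3 - 3*x^2 + 3*x - 1
which factors as (x - 1)^3. The eigenvalues (with algebraic multiplicities) are λ = 1 with multiplicity 3.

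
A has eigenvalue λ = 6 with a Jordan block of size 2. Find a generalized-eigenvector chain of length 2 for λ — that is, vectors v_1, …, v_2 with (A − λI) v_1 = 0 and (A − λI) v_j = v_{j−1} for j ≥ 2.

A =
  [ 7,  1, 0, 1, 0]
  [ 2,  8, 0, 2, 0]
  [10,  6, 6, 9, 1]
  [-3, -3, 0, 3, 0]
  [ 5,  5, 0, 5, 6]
A Jordan chain for λ = 6 of length 2:
v_1 = (1, 2, 10, -3, 5)ᵀ
v_2 = (1, 0, 0, 0, 0)ᵀ

Let N = A − (6)·I. We want v_2 with N^2 v_2 = 0 but N^1 v_2 ≠ 0; then v_{j-1} := N · v_j for j = 2, …, 2.

Pick v_2 = (1, 0, 0, 0, 0)ᵀ.
Then v_1 = N · v_2 = (1, 2, 10, -3, 5)ᵀ.

Sanity check: (A − (6)·I) v_1 = (0, 0, 0, 0, 0)ᵀ = 0. ✓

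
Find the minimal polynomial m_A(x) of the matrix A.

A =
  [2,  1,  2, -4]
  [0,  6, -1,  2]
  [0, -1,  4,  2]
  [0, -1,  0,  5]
x^4 - 17*x^3 + 105*x^2 - 275*x + 250

The characteristic polynomial is χ_A(x) = (x - 5)^3*(x - 2), so the eigenvalues are known. The minimal polynomial is
  m_A(x) = Π_λ (x − λ)^{k_λ}
where k_λ is the size of the *largest* Jordan block for λ (equivalently, the smallest k with (A − λI)^k v = 0 for every generalised eigenvector v of λ).

  λ = 2: largest Jordan block has size 1, contributing (x − 2)
  λ = 5: largest Jordan block has size 3, contributing (x − 5)^3

So m_A(x) = (x - 5)^3*(x - 2) = x^4 - 17*x^3 + 105*x^2 - 275*x + 250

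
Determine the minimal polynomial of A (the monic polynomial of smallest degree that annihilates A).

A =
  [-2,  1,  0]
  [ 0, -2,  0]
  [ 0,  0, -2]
x^2 + 4*x + 4

The characteristic polynomial is χ_A(x) = (x + 2)^3, so the eigenvalues are known. The minimal polynomial is
  m_A(x) = Π_λ (x − λ)^{k_λ}
where k_λ is the size of the *largest* Jordan block for λ (equivalently, the smallest k with (A − λI)^k v = 0 for every generalised eigenvector v of λ).

  λ = -2: largest Jordan block has size 2, contributing (x + 2)^2

So m_A(x) = (x + 2)^2 = x^2 + 4*x + 4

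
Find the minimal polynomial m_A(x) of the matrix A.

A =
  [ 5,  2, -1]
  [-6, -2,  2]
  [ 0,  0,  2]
x^2 - 3*x + 2

The characteristic polynomial is χ_A(x) = (x - 2)^2*(x - 1), so the eigenvalues are known. The minimal polynomial is
  m_A(x) = Π_λ (x − λ)^{k_λ}
where k_λ is the size of the *largest* Jordan block for λ (equivalently, the smallest k with (A − λI)^k v = 0 for every generalised eigenvector v of λ).

  λ = 1: largest Jordan block has size 1, contributing (x − 1)
  λ = 2: largest Jordan block has size 1, contributing (x − 2)

So m_A(x) = (x - 2)*(x - 1) = x^2 - 3*x + 2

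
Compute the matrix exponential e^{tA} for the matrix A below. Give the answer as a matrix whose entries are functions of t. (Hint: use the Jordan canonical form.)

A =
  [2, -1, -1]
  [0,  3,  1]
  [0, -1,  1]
e^{tA} =
  [exp(2*t), -t*exp(2*t), -t*exp(2*t)]
  [0, t*exp(2*t) + exp(2*t), t*exp(2*t)]
  [0, -t*exp(2*t), -t*exp(2*t) + exp(2*t)]

Strategy: write A = P · J · P⁻¹ where J is a Jordan canonical form, so e^{tA} = P · e^{tJ} · P⁻¹, and e^{tJ} can be computed block-by-block.

A has Jordan form
J =
  [2, 1, 0]
  [0, 2, 0]
  [0, 0, 2]
(up to reordering of blocks).

Per-block formulas:
  For a 1×1 block at λ = 2: exp(t · [2]) = [e^(2t)].
  For a 2×2 Jordan block J_2(2): exp(t · J_2(2)) = e^(2t)·(I + t·N), where N is the 2×2 nilpotent shift.

After assembling e^{tJ} and conjugating by P, we get:

e^{tA} =
  [exp(2*t), -t*exp(2*t), -t*exp(2*t)]
  [0, t*exp(2*t) + exp(2*t), t*exp(2*t)]
  [0, -t*exp(2*t), -t*exp(2*t) + exp(2*t)]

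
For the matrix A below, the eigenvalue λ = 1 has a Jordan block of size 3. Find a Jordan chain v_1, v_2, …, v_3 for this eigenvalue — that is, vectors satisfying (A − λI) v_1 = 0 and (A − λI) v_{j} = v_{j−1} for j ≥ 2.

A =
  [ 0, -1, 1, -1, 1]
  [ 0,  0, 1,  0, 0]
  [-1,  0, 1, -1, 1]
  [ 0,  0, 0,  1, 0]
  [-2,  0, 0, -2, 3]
A Jordan chain for λ = 1 of length 3:
v_1 = (-2, -1, -1, 0, -2)ᵀ
v_2 = (-1, 0, -1, 0, -2)ᵀ
v_3 = (1, 0, 0, 0, 0)ᵀ

Let N = A − (1)·I. We want v_3 with N^3 v_3 = 0 but N^2 v_3 ≠ 0; then v_{j-1} := N · v_j for j = 3, …, 2.

Pick v_3 = (1, 0, 0, 0, 0)ᵀ.
Then v_2 = N · v_3 = (-1, 0, -1, 0, -2)ᵀ.
Then v_1 = N · v_2 = (-2, -1, -1, 0, -2)ᵀ.

Sanity check: (A − (1)·I) v_1 = (0, 0, 0, 0, 0)ᵀ = 0. ✓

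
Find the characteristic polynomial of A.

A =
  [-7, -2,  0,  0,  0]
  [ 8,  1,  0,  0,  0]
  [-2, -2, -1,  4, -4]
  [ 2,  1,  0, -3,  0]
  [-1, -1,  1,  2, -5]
x^5 + 15*x^4 + 90*x^3 + 270*x^2 + 405*x + 243

Expanding det(x·I − A) (e.g. by cofactor expansion or by noting that A is similar to its Jordan form J, which has the same characteristic polynomial as A) gives
  χ_A(x) = x^5 + 15*x^4 + 90*x^3 + 270*x^2 + 405*x + 243
which factors as (x + 3)^5. The eigenvalues (with algebraic multiplicities) are λ = -3 with multiplicity 5.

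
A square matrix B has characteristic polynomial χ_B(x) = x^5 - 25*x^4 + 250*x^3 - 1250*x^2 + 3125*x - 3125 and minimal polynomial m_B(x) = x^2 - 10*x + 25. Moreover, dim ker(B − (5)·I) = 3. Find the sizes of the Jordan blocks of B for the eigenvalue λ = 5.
Block sizes for λ = 5: [2, 2, 1]

Step 1 — from the characteristic polynomial, algebraic multiplicity of λ = 5 is 5. From dim ker(B − (5)·I) = 3, there are exactly 3 Jordan blocks for λ = 5.
Step 2 — from the minimal polynomial, the factor (x − 5)^2 tells us the largest block for λ = 5 has size 2.
Step 3 — with total size 5, 3 blocks, and largest block 2, the block sizes (in nonincreasing order) are [2, 2, 1].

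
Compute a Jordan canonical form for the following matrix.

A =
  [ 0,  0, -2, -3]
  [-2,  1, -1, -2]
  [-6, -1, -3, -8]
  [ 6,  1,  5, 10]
J_3(2) ⊕ J_1(2)

The characteristic polynomial is
  det(x·I − A) = x^4 - 8*x^3 + 24*x^2 - 32*x + 16 = (x - 2)^4

Eigenvalues and multiplicities (the geometric multiplicity of λ is n − rank(A − λI), which equals the number of Jordan blocks for λ):
  λ = 2: algebraic multiplicity = 4, geometric multiplicity = 2

Determining the block sizes for each eigenvalue:
  λ = 2: with am = 4 and gm = 2, the partition is not yet determined (e.g. several partitions of 4 into 2 parts exist). Let N = A − (2)·I. Computing rank(N^1) = 2, rank(N^2) = 1, rank(N^3) = 0; the number of blocks of size ≥ j is rank(N^{j−1}) − rank(N^j), giving [2, 1, 1]. So we have 1 block(s) of size 3, 1 block(s) of size 1 → block sizes [3, 1]

Assembling the blocks gives a Jordan form
J =
  [2, 1, 0, 0]
  [0, 2, 1, 0]
  [0, 0, 2, 0]
  [0, 0, 0, 2]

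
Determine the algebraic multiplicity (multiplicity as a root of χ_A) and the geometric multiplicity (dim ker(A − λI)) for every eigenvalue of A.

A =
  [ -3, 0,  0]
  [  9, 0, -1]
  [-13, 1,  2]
λ = -3: alg = 1, geom = 1; λ = 1: alg = 2, geom = 1

Step 1 — factor the characteristic polynomial to read off the algebraic multiplicities:
  χ_A(x) = (x - 1)^2*(x + 3)

Step 2 — compute geometric multiplicities via the rank-nullity identity g(λ) = n − rank(A − λI):
  rank(A − (-3)·I) = 2, so dim ker(A − (-3)·I) = n − 2 = 1
  rank(A − (1)·I) = 2, so dim ker(A − (1)·I) = n − 2 = 1

Summary:
  λ = -3: algebraic multiplicity = 1, geometric multiplicity = 1
  λ = 1: algebraic multiplicity = 2, geometric multiplicity = 1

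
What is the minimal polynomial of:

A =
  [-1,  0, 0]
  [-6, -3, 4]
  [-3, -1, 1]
x^2 + 2*x + 1

The characteristic polynomial is χ_A(x) = (x + 1)^3, so the eigenvalues are known. The minimal polynomial is
  m_A(x) = Π_λ (x − λ)^{k_λ}
where k_λ is the size of the *largest* Jordan block for λ (equivalently, the smallest k with (A − λI)^k v = 0 for every generalised eigenvector v of λ).

  λ = -1: largest Jordan block has size 2, contributing (x + 1)^2

So m_A(x) = (x + 1)^2 = x^2 + 2*x + 1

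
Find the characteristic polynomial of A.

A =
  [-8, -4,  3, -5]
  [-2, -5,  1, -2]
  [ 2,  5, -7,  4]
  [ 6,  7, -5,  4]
x^4 + 16*x^3 + 96*x^2 + 256*x + 256

Expanding det(x·I − A) (e.g. by cofactor expansion or by noting that A is similar to its Jordan form J, which has the same characteristic polynomial as A) gives
  χ_A(x) = x^4 + 16*x^3 + 96*x^2 + 256*x + 256
which factors as (x + 4)^4. The eigenvalues (with algebraic multiplicities) are λ = -4 with multiplicity 4.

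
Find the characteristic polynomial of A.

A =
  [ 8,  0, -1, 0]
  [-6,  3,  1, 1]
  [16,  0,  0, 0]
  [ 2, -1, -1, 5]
x^4 - 16*x^3 + 96*x^2 - 256*x + 256

Expanding det(x·I − A) (e.g. by cofactor expansion or by noting that A is similar to its Jordan form J, which has the same characteristic polynomial as A) gives
  χ_A(x) = x^4 - 16*x^3 + 96*x^2 - 256*x + 256
which factors as (x - 4)^4. The eigenvalues (with algebraic multiplicities) are λ = 4 with multiplicity 4.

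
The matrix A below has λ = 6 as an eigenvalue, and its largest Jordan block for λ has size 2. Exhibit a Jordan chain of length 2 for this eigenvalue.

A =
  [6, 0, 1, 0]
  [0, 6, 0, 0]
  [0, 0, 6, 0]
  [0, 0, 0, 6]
A Jordan chain for λ = 6 of length 2:
v_1 = (1, 0, 0, 0)ᵀ
v_2 = (0, 0, 1, 0)ᵀ

Let N = A − (6)·I. We want v_2 with N^2 v_2 = 0 but N^1 v_2 ≠ 0; then v_{j-1} := N · v_j for j = 2, …, 2.

Pick v_2 = (0, 0, 1, 0)ᵀ.
Then v_1 = N · v_2 = (1, 0, 0, 0)ᵀ.

Sanity check: (A − (6)·I) v_1 = (0, 0, 0, 0)ᵀ = 0. ✓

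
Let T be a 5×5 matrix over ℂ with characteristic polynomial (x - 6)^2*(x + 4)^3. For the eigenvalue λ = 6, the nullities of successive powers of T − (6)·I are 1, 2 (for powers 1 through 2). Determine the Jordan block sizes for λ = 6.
Block sizes for λ = 6: [2]

From the dimensions of kernels of powers, the number of Jordan blocks of size at least j is d_j − d_{j−1} where d_j = dim ker(N^j) (with d_0 = 0). Computing the differences gives [1, 1].
The number of blocks of size exactly k is (#blocks of size ≥ k) − (#blocks of size ≥ k + 1), so the partition is: 1 block(s) of size 2.
In nonincreasing order the block sizes are [2].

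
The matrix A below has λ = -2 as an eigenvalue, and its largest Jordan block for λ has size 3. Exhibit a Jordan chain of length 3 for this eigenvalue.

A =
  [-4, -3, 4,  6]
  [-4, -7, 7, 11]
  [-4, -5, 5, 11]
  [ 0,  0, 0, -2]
A Jordan chain for λ = -2 of length 3:
v_1 = (1, 2, 2, 0)ᵀ
v_2 = (-3, -5, -5, 0)ᵀ
v_3 = (0, 1, 0, 0)ᵀ

Let N = A − (-2)·I. We want v_3 with N^3 v_3 = 0 but N^2 v_3 ≠ 0; then v_{j-1} := N · v_j for j = 3, …, 2.

Pick v_3 = (0, 1, 0, 0)ᵀ.
Then v_2 = N · v_3 = (-3, -5, -5, 0)ᵀ.
Then v_1 = N · v_2 = (1, 2, 2, 0)ᵀ.

Sanity check: (A − (-2)·I) v_1 = (0, 0, 0, 0)ᵀ = 0. ✓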